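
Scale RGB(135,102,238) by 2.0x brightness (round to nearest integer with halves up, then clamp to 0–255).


Multiply each channel by 2.0, round half up, clamp to [0, 255]
R: 135×2.0 = 270 → clamp → 255
G: 102×2.0 = 204
B: 238×2.0 = 476 → clamp → 255
= RGB(255, 204, 255)


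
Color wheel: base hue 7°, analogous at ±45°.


Base hue: 7°
Left analog: (7 - 45) mod 360 = 322°
Right analog: (7 + 45) mod 360 = 52°
Analogous hues = 322° and 52°


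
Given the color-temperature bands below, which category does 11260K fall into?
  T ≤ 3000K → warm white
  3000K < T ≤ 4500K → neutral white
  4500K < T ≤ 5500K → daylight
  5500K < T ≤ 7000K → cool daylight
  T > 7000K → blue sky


Temperature: 11260K
11260K > 7000K → blue sky
Classification: blue sky


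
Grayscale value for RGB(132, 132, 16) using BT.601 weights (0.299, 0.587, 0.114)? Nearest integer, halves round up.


Gray = 0.299×R + 0.587×G + 0.114×B
Gray = 0.299×132 + 0.587×132 + 0.114×16
Gray = 39.468 + 77.484 + 1.824
Gray = 118.776 → round half up → 119
Gray = 119


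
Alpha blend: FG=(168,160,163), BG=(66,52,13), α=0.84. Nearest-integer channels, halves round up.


C = α×F + (1-α)×B, with 1-α = 0.16
R: 0.84×168 + 0.16×66 = 141.12 + 10.56 = 151.68 → 152
G: 0.84×160 + 0.16×52 = 134.40 + 8.32 = 142.72 → 143
B: 0.84×163 + 0.16×13 = 136.92 + 2.08 = 139.00 → 139
= RGB(152, 143, 139)


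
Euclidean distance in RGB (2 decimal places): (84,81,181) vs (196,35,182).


d = √[(R₁-R₂)² + (G₁-G₂)² + (B₁-B₂)²]
d = √[(84-196)² + (81-35)² + (181-182)²]
d = √[12544 + 2116 + 1]
d = √14661
d ≈ 121.08


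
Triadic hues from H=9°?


Triadic: equally spaced at 120° intervals
H1 = 9°
H2 = (9 + 120) mod 360 = 129°
H3 = (9 + 240) mod 360 = 249°
Triadic = 9°, 129°, 249°


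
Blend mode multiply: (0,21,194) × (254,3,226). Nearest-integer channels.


Multiply: C = A×B/255, rounded to nearest integer
R: 0×254/255 = 0/255 ≈ 0.000 → 0
G: 21×3/255 = 63/255 ≈ 0.247 → 0
B: 194×226/255 = 43844/255 ≈ 171.937 → 172
= RGB(0, 0, 172)


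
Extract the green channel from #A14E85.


Color: #A14E85
R = A1 = 161
G = 4E = 78
B = 85 = 133
Green = 78


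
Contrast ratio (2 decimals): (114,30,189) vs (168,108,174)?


Linearize each sRGB channel c=v/255: c/12.92 if c ≤ 0.04045 else ((c+0.055)/1.055)^2.4
L = 0.2126×R_lin + 0.7152×G_lin + 0.0722×B_lin
Color 1 (114,30,189):
  R=114: 114/255≈0.4471 > 0.04045 → ((0.4471+0.055)/1.055)^2.4 ≈ 0.16827
  G=30: 30/255≈0.1176 > 0.04045 → ((0.1176+0.055)/1.055)^2.4 ≈ 0.01298
  B=189: 189/255≈0.7412 > 0.04045 → ((0.7412+0.055)/1.055)^2.4 ≈ 0.50888
  L1 = 0.2126×0.16827 + 0.7152×0.01298 + 0.0722×0.50888 ≈ 0.08180
Color 2 (168,108,174):
  R=168: 168/255≈0.6588 > 0.04045 → ((0.6588+0.055)/1.055)^2.4 ≈ 0.39157
  G=108: 108/255≈0.4235 > 0.04045 → ((0.4235+0.055)/1.055)^2.4 ≈ 0.14996
  B=174: 174/255≈0.6824 > 0.04045 → ((0.6824+0.055)/1.055)^2.4 ≈ 0.42327
  L2 = 0.2126×0.39157 + 0.7152×0.14996 + 0.0722×0.42327 ≈ 0.22106
Lighter = 0.22106, Darker = 0.08180
Ratio = (L_lighter + 0.05) / (L_darker + 0.05)
Ratio = (0.22106 + 0.05) / (0.08180 + 0.05) = 0.27106 / 0.13180 ≈ 2.0566
Ratio ≈ 2.06:1


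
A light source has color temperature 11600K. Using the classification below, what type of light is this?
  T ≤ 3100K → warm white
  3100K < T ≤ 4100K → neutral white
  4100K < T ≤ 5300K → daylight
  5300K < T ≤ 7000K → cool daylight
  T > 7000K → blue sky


Temperature: 11600K
11600K > 7000K → blue sky
Classification: blue sky


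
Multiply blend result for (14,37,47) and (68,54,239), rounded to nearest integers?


Multiply: C = A×B/255, rounded to nearest integer
R: 14×68/255 = 952/255 ≈ 3.733 → 4
G: 37×54/255 = 1998/255 ≈ 7.835 → 8
B: 47×239/255 = 11233/255 ≈ 44.051 → 44
= RGB(4, 8, 44)


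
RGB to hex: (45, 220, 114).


R = 45 → 2D (hex)
G = 220 → DC (hex)
B = 114 → 72 (hex)
Hex = #2DDC72


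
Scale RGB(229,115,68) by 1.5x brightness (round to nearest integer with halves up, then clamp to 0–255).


Multiply each channel by 1.5, round half up, clamp to [0, 255]
R: 229×1.5 = 343.5 → round → 344 → clamp → 255
G: 115×1.5 = 172.5 → round → 173
B: 68×1.5 = 102
= RGB(255, 173, 102)


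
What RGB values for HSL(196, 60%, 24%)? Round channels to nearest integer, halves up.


H=196°, S=0.60, L=0.24
C = (1-|2L-1|)×S = (1-|-0.52|)×0.60 = 0.288
H' = H/60 = 196/60 ≈ 3.2667; X = C×(1-|H' mod 2 - 1|) = 0.2112
m = L - C/2 = 0.24 - 0.144 = 0.096
Sector ⌊H'⌋ = 3 → (R',G',B') = (0.0, 0.2112, 0.288)
RGB = ((R'+m)×255, (G'+m)×255, (B'+m)×255) = (24.48, 78.336, 97.92)
Round half up → RGB(24, 78, 98)


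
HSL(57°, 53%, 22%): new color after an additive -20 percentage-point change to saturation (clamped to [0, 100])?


Original S = 53%
Adjustment = -20 percentage points
New S = 53 + (-20) = 33
Clamp to [0, 100] → 33
= HSL(57°, 33%, 22%)


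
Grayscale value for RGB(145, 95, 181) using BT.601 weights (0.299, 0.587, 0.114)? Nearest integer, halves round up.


Gray = 0.299×R + 0.587×G + 0.114×B
Gray = 0.299×145 + 0.587×95 + 0.114×181
Gray = 43.355 + 55.765 + 20.634
Gray = 119.754 → round half up → 120
Gray = 120


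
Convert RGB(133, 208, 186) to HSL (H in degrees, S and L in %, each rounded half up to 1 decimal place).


Normalize: R'=133/255≈0.5216, G'=208/255≈0.8157, B'=186/255≈0.7294
Max=208/255, Min=133/255, Δ=Max-Min=75/255
L = (Max+Min)/2 = (208+133)/510 = 341/510 = 0.66862… → L = 66.9%
L > 0.5 → S = Δ/(2-Max-Min) = 75/(510-208-133) = 75/169 = 0.44378… → S = 44.4%
(the 1/255 factors cancel in S and H, so raw channel differences can be used)
Max is G' → H = 60 × ((B-R)/Δ + 2) = 60 × ((186-133)/75 + 2)
  53/75 + 2 = 0.7066… + 2 = 2.7066…
  H = 60 × 2.7066… = 162.4° → H = 162.4°
= HSL(162.4°, 44.4%, 66.9%)


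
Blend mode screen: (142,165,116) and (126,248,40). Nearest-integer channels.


Screen: C = 255 - (255-A)×(255-B)/255, rounded to nearest integer
R: 255 - (255-142)×(255-126)/255 = 255 - 14577/255 ≈ 255 - 57.165 = 197.835 → 198
G: 255 - (255-165)×(255-248)/255 = 255 - 630/255 ≈ 255 - 2.471 = 252.529 → 253
B: 255 - (255-116)×(255-40)/255 = 255 - 29885/255 ≈ 255 - 117.196 = 137.804 → 138
= RGB(198, 253, 138)


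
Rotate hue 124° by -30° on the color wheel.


New hue = (H + rotation) mod 360
New hue = (124 -30) mod 360
= 94 mod 360
= 94°


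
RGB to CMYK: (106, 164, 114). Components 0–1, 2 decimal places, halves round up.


R'=106/255≈0.4157, G'=164/255≈0.6431, B'=114/255≈0.4471
K = 1 - max(R',G',B') = 1 - 164/255 = 91/255 = 0.35686… → 0.36
(1-R'-K)/(1-K) simplifies to (max-R)/max with max = 164:
C = (164-106)/164 = 58/164 = 0.35365… → 0.35
M = (164-164)/164 = 0/164 = 0 → 0.00
Y = (164-114)/164 = 50/164 = 0.30487… → 0.30
= CMYK(0.35, 0.00, 0.30, 0.36)


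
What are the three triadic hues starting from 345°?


Triadic: equally spaced at 120° intervals
H1 = 345°
H2 = (345 + 120) mod 360 = 105°
H3 = (345 + 240) mod 360 = 225°
Triadic = 345°, 105°, 225°


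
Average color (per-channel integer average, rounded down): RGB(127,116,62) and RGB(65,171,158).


Midpoint: each channel = ⌊(C₁+C₂)/2⌋
R: ⌊(127+65)/2⌋ = 96
G: ⌊(116+171)/2⌋ = 143
B: ⌊(62+158)/2⌋ = 110
= RGB(96, 143, 110)


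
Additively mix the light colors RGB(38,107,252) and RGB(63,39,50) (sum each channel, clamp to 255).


Additive: each channel = min(255, C₁+C₂)
R: 38+63 = 101 → 101
G: 107+39 = 146 → 146
B: 252+50 = 302 → 255
= RGB(101, 146, 255)


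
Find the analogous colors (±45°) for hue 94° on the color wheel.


Base hue: 94°
Left analog: (94 - 45) mod 360 = 49°
Right analog: (94 + 45) mod 360 = 139°
Analogous hues = 49° and 139°


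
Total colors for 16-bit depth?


Colors = 2^bits = 2^16
= 65,536 colors


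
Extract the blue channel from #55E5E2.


Color: #55E5E2
R = 55 = 85
G = E5 = 229
B = E2 = 226
Blue = 226


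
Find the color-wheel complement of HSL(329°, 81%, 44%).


Complement = opposite side of color wheel = hue + 180°
H' = (329 + 180) mod 360 = 149°
S and L unchanged.
= HSL(149°, 81%, 44%)


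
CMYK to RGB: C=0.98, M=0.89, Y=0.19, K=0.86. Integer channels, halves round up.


R = 255 × (1-C) × (1-K) = 255 × 0.02 × 0.14 = 0.714 → 1
G = 255 × (1-M) × (1-K) = 255 × 0.11 × 0.14 = 3.927 → 4
B = 255 × (1-Y) × (1-K) = 255 × 0.81 × 0.14 = 28.917 → 29
= RGB(1, 4, 29)


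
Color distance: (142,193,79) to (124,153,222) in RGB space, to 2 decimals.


d = √[(R₁-R₂)² + (G₁-G₂)² + (B₁-B₂)²]
d = √[(142-124)² + (193-153)² + (79-222)²]
d = √[324 + 1600 + 20449]
d = √22373
d ≈ 149.58


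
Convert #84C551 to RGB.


84 → 132 (R)
C5 → 197 (G)
51 → 81 (B)
= RGB(132, 197, 81)


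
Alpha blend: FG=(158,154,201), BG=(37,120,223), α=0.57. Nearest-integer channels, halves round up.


C = α×F + (1-α)×B, with 1-α = 0.43
R: 0.57×158 + 0.43×37 = 90.06 + 15.91 = 105.97 → 106
G: 0.57×154 + 0.43×120 = 87.78 + 51.60 = 139.38 → 139
B: 0.57×201 + 0.43×223 = 114.57 + 95.89 = 210.46 → 210
= RGB(106, 139, 210)


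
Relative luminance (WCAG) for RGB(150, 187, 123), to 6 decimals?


Linearize each channel (sRGB transfer function): c = v/255; c_lin = c/12.92 if c ≤ 0.04045, else ((c+0.055)/1.055)^2.4
  R: 150/255 ≈ 0.588235 > 0.04045 → ((0.588235+0.055)/1.055)^2.4 ≈ 0.304987
  G: 187/255 ≈ 0.733333 > 0.04045 → ((0.733333+0.055)/1.055)^2.4 ≈ 0.496933
  B: 123/255 ≈ 0.482353 > 0.04045 → ((0.482353+0.055)/1.055)^2.4 ≈ 0.198069
R_lin = 0.304987, G_lin = 0.496933, B_lin = 0.198069
L = 0.2126×R + 0.7152×G + 0.0722×B
L = 0.2126×0.304987 + 0.7152×0.496933 + 0.0722×0.198069
L ≈ 0.434547


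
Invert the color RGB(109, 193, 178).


Invert: (255-R, 255-G, 255-B)
R: 255-109 = 146
G: 255-193 = 62
B: 255-178 = 77
= RGB(146, 62, 77)


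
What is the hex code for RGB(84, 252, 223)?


R = 84 → 54 (hex)
G = 252 → FC (hex)
B = 223 → DF (hex)
Hex = #54FCDF


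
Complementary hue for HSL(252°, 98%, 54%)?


Complement = opposite side of color wheel = hue + 180°
H' = (252 + 180) mod 360 = 72°
S and L unchanged.
= HSL(72°, 98%, 54%)


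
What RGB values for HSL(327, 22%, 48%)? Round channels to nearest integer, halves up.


H=327°, S=0.22, L=0.48
C = (1-|2L-1|)×S = (1-|-0.04|)×0.22 = 0.2112
H' = H/60 = 327/60 ≈ 5.4500; X = C×(1-|H' mod 2 - 1|) = 0.11616
m = L - C/2 = 0.48 - 0.1056 = 0.3744
Sector ⌊H'⌋ = 5 → (R',G',B') = (0.2112, 0.0, 0.11616)
RGB = ((R'+m)×255, (G'+m)×255, (B'+m)×255) = (149.328, 95.472, 125.0928)
Round half up → RGB(149, 95, 125)


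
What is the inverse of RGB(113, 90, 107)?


Invert: (255-R, 255-G, 255-B)
R: 255-113 = 142
G: 255-90 = 165
B: 255-107 = 148
= RGB(142, 165, 148)


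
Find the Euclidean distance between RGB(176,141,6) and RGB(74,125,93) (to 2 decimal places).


d = √[(R₁-R₂)² + (G₁-G₂)² + (B₁-B₂)²]
d = √[(176-74)² + (141-125)² + (6-93)²]
d = √[10404 + 256 + 7569]
d = √18229
d ≈ 135.01


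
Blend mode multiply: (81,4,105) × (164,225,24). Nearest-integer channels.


Multiply: C = A×B/255, rounded to nearest integer
R: 81×164/255 = 13284/255 ≈ 52.094 → 52
G: 4×225/255 = 900/255 ≈ 3.529 → 4
B: 105×24/255 = 2520/255 ≈ 9.882 → 10
= RGB(52, 4, 10)


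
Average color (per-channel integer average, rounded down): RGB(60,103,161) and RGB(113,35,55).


Midpoint: each channel = ⌊(C₁+C₂)/2⌋
R: ⌊(60+113)/2⌋ = 86
G: ⌊(103+35)/2⌋ = 69
B: ⌊(161+55)/2⌋ = 108
= RGB(86, 69, 108)


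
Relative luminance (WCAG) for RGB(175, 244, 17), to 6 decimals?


Linearize each channel (sRGB transfer function): c = v/255; c_lin = c/12.92 if c ≤ 0.04045, else ((c+0.055)/1.055)^2.4
  R: 175/255 ≈ 0.686275 > 0.04045 → ((0.686275+0.055)/1.055)^2.4 ≈ 0.428690
  G: 244/255 ≈ 0.956863 > 0.04045 → ((0.956863+0.055)/1.055)^2.4 ≈ 0.904661
  B: 17/255 ≈ 0.066667 > 0.04045 → ((0.066667+0.055)/1.055)^2.4 ≈ 0.005605
R_lin = 0.428690, G_lin = 0.904661, B_lin = 0.005605
L = 0.2126×R + 0.7152×G + 0.0722×B
L = 0.2126×0.428690 + 0.7152×0.904661 + 0.0722×0.005605
L ≈ 0.738558


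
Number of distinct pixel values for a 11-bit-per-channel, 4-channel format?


Total bits = 11 bits/channel × 4 channels = 44 bits
Distinct pixel values = 2^44
= 17,592,186,044,416 pixel values


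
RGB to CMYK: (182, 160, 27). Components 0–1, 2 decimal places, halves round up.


R'=182/255≈0.7137, G'=160/255≈0.6275, B'=27/255≈0.1059
K = 1 - max(R',G',B') = 1 - 182/255 = 73/255 = 0.28627… → 0.29
(1-R'-K)/(1-K) simplifies to (max-R)/max with max = 182:
C = (182-182)/182 = 0/182 = 0 → 0.00
M = (182-160)/182 = 22/182 = 0.12087… → 0.12
Y = (182-27)/182 = 155/182 = 0.85164… → 0.85
= CMYK(0.00, 0.12, 0.85, 0.29)


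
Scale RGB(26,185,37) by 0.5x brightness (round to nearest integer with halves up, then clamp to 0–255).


Multiply each channel by 0.5, round half up, clamp to [0, 255]
R: 26×0.5 = 13
G: 185×0.5 = 92.5 → round → 93
B: 37×0.5 = 18.5 → round → 19
= RGB(13, 93, 19)


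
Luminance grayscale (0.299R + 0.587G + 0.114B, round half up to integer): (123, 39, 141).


Gray = 0.299×R + 0.587×G + 0.114×B
Gray = 0.299×123 + 0.587×39 + 0.114×141
Gray = 36.777 + 22.893 + 16.074
Gray = 75.744 → round half up → 76
Gray = 76


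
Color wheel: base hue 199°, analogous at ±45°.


Base hue: 199°
Left analog: (199 - 45) mod 360 = 154°
Right analog: (199 + 45) mod 360 = 244°
Analogous hues = 154° and 244°


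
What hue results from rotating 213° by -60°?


New hue = (H + rotation) mod 360
New hue = (213 -60) mod 360
= 153 mod 360
= 153°


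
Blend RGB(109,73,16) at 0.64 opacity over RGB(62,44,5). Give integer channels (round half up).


C = α×F + (1-α)×B, with 1-α = 0.36
R: 0.64×109 + 0.36×62 = 69.76 + 22.32 = 92.08 → 92
G: 0.64×73 + 0.36×44 = 46.72 + 15.84 = 62.56 → 63
B: 0.64×16 + 0.36×5 = 10.24 + 1.80 = 12.04 → 12
= RGB(92, 63, 12)


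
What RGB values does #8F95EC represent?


8F → 143 (R)
95 → 149 (G)
EC → 236 (B)
= RGB(143, 149, 236)


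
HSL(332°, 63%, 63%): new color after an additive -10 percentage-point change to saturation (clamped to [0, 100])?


Original S = 63%
Adjustment = -10 percentage points
New S = 63 + (-10) = 53
Clamp to [0, 100] → 53
= HSL(332°, 53%, 63%)


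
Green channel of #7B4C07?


Color: #7B4C07
R = 7B = 123
G = 4C = 76
B = 07 = 7
Green = 76


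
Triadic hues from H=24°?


Triadic: equally spaced at 120° intervals
H1 = 24°
H2 = (24 + 120) mod 360 = 144°
H3 = (24 + 240) mod 360 = 264°
Triadic = 24°, 144°, 264°


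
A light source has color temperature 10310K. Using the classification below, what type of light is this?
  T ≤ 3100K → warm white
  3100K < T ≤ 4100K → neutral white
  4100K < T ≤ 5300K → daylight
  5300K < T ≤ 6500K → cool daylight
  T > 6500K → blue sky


Temperature: 10310K
10310K > 6500K → blue sky
Classification: blue sky


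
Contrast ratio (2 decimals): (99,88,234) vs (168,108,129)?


Linearize each sRGB channel c=v/255: c/12.92 if c ≤ 0.04045 else ((c+0.055)/1.055)^2.4
L = 0.2126×R_lin + 0.7152×G_lin + 0.0722×B_lin
Color 1 (99,88,234):
  R=99: 99/255≈0.3882 > 0.04045 → ((0.3882+0.055)/1.055)^2.4 ≈ 0.12477
  G=88: 88/255≈0.3451 > 0.04045 → ((0.3451+0.055)/1.055)^2.4 ≈ 0.09759
  B=234: 234/255≈0.9176 > 0.04045 → ((0.9176+0.055)/1.055)^2.4 ≈ 0.82279
  L1 = 0.2126×0.12477 + 0.7152×0.09759 + 0.0722×0.82279 ≈ 0.15573
Color 2 (168,108,129):
  R=168: 168/255≈0.6588 > 0.04045 → ((0.6588+0.055)/1.055)^2.4 ≈ 0.39157
  G=108: 108/255≈0.4235 > 0.04045 → ((0.4235+0.055)/1.055)^2.4 ≈ 0.14996
  B=129: 129/255≈0.5059 > 0.04045 → ((0.5059+0.055)/1.055)^2.4 ≈ 0.21953
  L2 = 0.2126×0.39157 + 0.7152×0.14996 + 0.0722×0.21953 ≈ 0.20635
Lighter = 0.20635, Darker = 0.15573
Ratio = (L_lighter + 0.05) / (L_darker + 0.05)
Ratio = (0.20635 + 0.05) / (0.15573 + 0.05) = 0.25635 / 0.20573 ≈ 1.2461
Ratio ≈ 1.25:1


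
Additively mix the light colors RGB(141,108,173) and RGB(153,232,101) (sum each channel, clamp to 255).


Additive: each channel = min(255, C₁+C₂)
R: 141+153 = 294 → 255
G: 108+232 = 340 → 255
B: 173+101 = 274 → 255
= RGB(255, 255, 255)


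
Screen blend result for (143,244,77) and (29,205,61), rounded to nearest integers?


Screen: C = 255 - (255-A)×(255-B)/255, rounded to nearest integer
R: 255 - (255-143)×(255-29)/255 = 255 - 25312/255 ≈ 255 - 99.263 = 155.737 → 156
G: 255 - (255-244)×(255-205)/255 = 255 - 550/255 ≈ 255 - 2.157 = 252.843 → 253
B: 255 - (255-77)×(255-61)/255 = 255 - 34532/255 ≈ 255 - 135.420 = 119.580 → 120
= RGB(156, 253, 120)


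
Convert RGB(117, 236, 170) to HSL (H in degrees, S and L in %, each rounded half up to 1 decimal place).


Normalize: R'=117/255≈0.4588, G'=236/255≈0.9255, B'=170/255≈0.6667
Max=236/255, Min=117/255, Δ=Max-Min=119/255
L = (Max+Min)/2 = (236+117)/510 = 353/510 = 0.69215… → L = 69.2%
L > 0.5 → S = Δ/(2-Max-Min) = 119/(510-236-117) = 119/157 = 0.75796… → S = 75.8%
(the 1/255 factors cancel in S and H, so raw channel differences can be used)
Max is G' → H = 60 × ((B-R)/Δ + 2) = 60 × ((170-117)/119 + 2)
  53/119 + 2 = 0.4453… + 2 = 2.4453…
  H = 60 × 2.4453… = 146.722…° → H = 146.7°
= HSL(146.7°, 75.8%, 69.2%)


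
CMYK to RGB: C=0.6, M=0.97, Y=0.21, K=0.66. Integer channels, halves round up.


R = 255 × (1-C) × (1-K) = 255 × 0.40 × 0.34 = 34.68 → 35
G = 255 × (1-M) × (1-K) = 255 × 0.03 × 0.34 = 2.601 → 3
B = 255 × (1-Y) × (1-K) = 255 × 0.79 × 0.34 = 68.493 → 68
= RGB(35, 3, 68)


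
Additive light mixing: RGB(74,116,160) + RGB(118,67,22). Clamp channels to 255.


Additive: each channel = min(255, C₁+C₂)
R: 74+118 = 192 → 192
G: 116+67 = 183 → 183
B: 160+22 = 182 → 182
= RGB(192, 183, 182)


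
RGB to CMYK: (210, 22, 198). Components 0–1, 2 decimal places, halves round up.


R'=210/255≈0.8235, G'=22/255≈0.0863, B'=198/255≈0.7765
K = 1 - max(R',G',B') = 1 - 210/255 = 45/255 = 0.17647… → 0.18
(1-R'-K)/(1-K) simplifies to (max-R)/max with max = 210:
C = (210-210)/210 = 0/210 = 0 → 0.00
M = (210-22)/210 = 188/210 = 0.89523… → 0.90
Y = (210-198)/210 = 12/210 = 0.05714… → 0.06
= CMYK(0.00, 0.90, 0.06, 0.18)


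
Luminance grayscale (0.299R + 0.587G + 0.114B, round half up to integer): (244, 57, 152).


Gray = 0.299×R + 0.587×G + 0.114×B
Gray = 0.299×244 + 0.587×57 + 0.114×152
Gray = 72.956 + 33.459 + 17.328
Gray = 123.743 → round half up → 124
Gray = 124


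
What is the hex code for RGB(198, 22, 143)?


R = 198 → C6 (hex)
G = 22 → 16 (hex)
B = 143 → 8F (hex)
Hex = #C6168F


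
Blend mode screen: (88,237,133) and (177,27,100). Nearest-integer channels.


Screen: C = 255 - (255-A)×(255-B)/255, rounded to nearest integer
R: 255 - (255-88)×(255-177)/255 = 255 - 13026/255 ≈ 255 - 51.082 = 203.918 → 204
G: 255 - (255-237)×(255-27)/255 = 255 - 4104/255 ≈ 255 - 16.094 = 238.906 → 239
B: 255 - (255-133)×(255-100)/255 = 255 - 18910/255 ≈ 255 - 74.157 = 180.843 → 181
= RGB(204, 239, 181)


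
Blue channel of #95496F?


Color: #95496F
R = 95 = 149
G = 49 = 73
B = 6F = 111
Blue = 111


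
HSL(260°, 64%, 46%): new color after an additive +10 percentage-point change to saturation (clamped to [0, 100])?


Original S = 64%
Adjustment = +10 percentage points
New S = 64 + (10) = 74
Clamp to [0, 100] → 74
= HSL(260°, 74%, 46%)


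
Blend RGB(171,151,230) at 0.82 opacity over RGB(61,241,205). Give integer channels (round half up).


C = α×F + (1-α)×B, with 1-α = 0.18
R: 0.82×171 + 0.18×61 = 140.22 + 10.98 = 151.20 → 151
G: 0.82×151 + 0.18×241 = 123.82 + 43.38 = 167.20 → 167
B: 0.82×230 + 0.18×205 = 188.60 + 36.90 = 225.50 → 226
= RGB(151, 167, 226)


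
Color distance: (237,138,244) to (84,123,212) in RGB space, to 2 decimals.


d = √[(R₁-R₂)² + (G₁-G₂)² + (B₁-B₂)²]
d = √[(237-84)² + (138-123)² + (244-212)²]
d = √[23409 + 225 + 1024]
d = √24658
d ≈ 157.03


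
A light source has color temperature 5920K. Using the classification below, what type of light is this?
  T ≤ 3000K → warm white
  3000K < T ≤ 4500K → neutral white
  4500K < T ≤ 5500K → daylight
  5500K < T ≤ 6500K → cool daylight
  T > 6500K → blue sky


Temperature: 5920K
5500K < 5920K ≤ 6500K → cool daylight
Classification: cool daylight


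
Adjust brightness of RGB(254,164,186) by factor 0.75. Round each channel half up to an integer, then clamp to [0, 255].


Multiply each channel by 0.75, round half up, clamp to [0, 255]
R: 254×0.75 = 190.5 → round → 191
G: 164×0.75 = 123
B: 186×0.75 = 139.5 → round → 140
= RGB(191, 123, 140)


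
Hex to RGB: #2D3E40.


2D → 45 (R)
3E → 62 (G)
40 → 64 (B)
= RGB(45, 62, 64)


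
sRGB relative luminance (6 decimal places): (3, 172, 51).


Linearize each channel (sRGB transfer function): c = v/255; c_lin = c/12.92 if c ≤ 0.04045, else ((c+0.055)/1.055)^2.4
  R: 3/255 ≈ 0.011765 ≤ 0.04045 → 0.011765/12.92 ≈ 0.000911
  G: 172/255 ≈ 0.674510 > 0.04045 → ((0.674510+0.055)/1.055)^2.4 ≈ 0.412543
  B: 51/255 ≈ 0.200000 > 0.04045 → ((0.200000+0.055)/1.055)^2.4 ≈ 0.033105
R_lin = 0.000911, G_lin = 0.412543, B_lin = 0.033105
L = 0.2126×R + 0.7152×G + 0.0722×B
L = 0.2126×0.000911 + 0.7152×0.412543 + 0.0722×0.033105
L ≈ 0.297634


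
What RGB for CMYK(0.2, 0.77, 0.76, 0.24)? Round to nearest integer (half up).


R = 255 × (1-C) × (1-K) = 255 × 0.80 × 0.76 = 155.04 → 155
G = 255 × (1-M) × (1-K) = 255 × 0.23 × 0.76 = 44.574 → 45
B = 255 × (1-Y) × (1-K) = 255 × 0.24 × 0.76 = 46.512 → 47
= RGB(155, 45, 47)


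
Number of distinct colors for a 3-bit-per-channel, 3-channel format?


Total bits = 3 bits/channel × 3 channels = 9 bits
Distinct colors = 2^9
= 512 colors


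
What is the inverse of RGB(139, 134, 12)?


Invert: (255-R, 255-G, 255-B)
R: 255-139 = 116
G: 255-134 = 121
B: 255-12 = 243
= RGB(116, 121, 243)


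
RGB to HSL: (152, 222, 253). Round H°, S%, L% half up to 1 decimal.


Normalize: R'=152/255≈0.5961, G'=222/255≈0.8706, B'=253/255≈0.9922
Max=253/255, Min=152/255, Δ=Max-Min=101/255
L = (Max+Min)/2 = (253+152)/510 = 405/510 = 0.79411… → L = 79.4%
L > 0.5 → S = Δ/(2-Max-Min) = 101/(510-253-152) = 101/105 = 0.96190… → S = 96.2%
(the 1/255 factors cancel in S and H, so raw channel differences can be used)
Max is B' → H = 60 × ((R-G)/Δ + 4) = 60 × ((152-222)/101 + 4)
  -70/101 + 4 = -0.6930… + 4 = 3.3069…
  H = 60 × 3.3069… = 198.415…° → H = 198.4°
= HSL(198.4°, 96.2%, 79.4%)


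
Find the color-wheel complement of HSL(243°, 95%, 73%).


Complement = opposite side of color wheel = hue + 180°
H' = (243 + 180) mod 360 = 63°
S and L unchanged.
= HSL(63°, 95%, 73%)


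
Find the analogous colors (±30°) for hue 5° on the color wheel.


Base hue: 5°
Left analog: (5 - 30) mod 360 = 335°
Right analog: (5 + 30) mod 360 = 35°
Analogous hues = 335° and 35°


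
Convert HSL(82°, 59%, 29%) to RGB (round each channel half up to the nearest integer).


H=82°, S=0.59, L=0.29
C = (1-|2L-1|)×S = (1-|-0.42|)×0.59 = 0.3422
H' = H/60 = 82/60 ≈ 1.3667; X = C×(1-|H' mod 2 - 1|) ≈ 0.2167
m = L - C/2 = 0.29 - 0.1711 = 0.1189
Sector ⌊H'⌋ = 1 → (R',G',B') = (≈0.2167, 0.3422, 0.0)
RGB = ((R'+m)×255, (G'+m)×255, (B'+m)×255) = (85.5848, 117.5805, 30.3195)
Round half up → RGB(86, 118, 30)


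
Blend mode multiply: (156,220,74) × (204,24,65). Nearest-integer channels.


Multiply: C = A×B/255, rounded to nearest integer
R: 156×204/255 = 31824/255 ≈ 124.800 → 125
G: 220×24/255 = 5280/255 ≈ 20.706 → 21
B: 74×65/255 = 4810/255 ≈ 18.863 → 19
= RGB(125, 21, 19)


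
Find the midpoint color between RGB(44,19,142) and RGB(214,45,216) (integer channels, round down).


Midpoint: each channel = ⌊(C₁+C₂)/2⌋
R: ⌊(44+214)/2⌋ = 129
G: ⌊(19+45)/2⌋ = 32
B: ⌊(142+216)/2⌋ = 179
= RGB(129, 32, 179)


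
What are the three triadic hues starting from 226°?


Triadic: equally spaced at 120° intervals
H1 = 226°
H2 = (226 + 120) mod 360 = 346°
H3 = (226 + 240) mod 360 = 106°
Triadic = 226°, 346°, 106°


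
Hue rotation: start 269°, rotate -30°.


New hue = (H + rotation) mod 360
New hue = (269 -30) mod 360
= 239 mod 360
= 239°


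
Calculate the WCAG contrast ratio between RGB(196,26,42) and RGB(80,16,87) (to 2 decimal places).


Linearize each sRGB channel c=v/255: c/12.92 if c ≤ 0.04045 else ((c+0.055)/1.055)^2.4
L = 0.2126×R_lin + 0.7152×G_lin + 0.0722×B_lin
Color 1 (196,26,42):
  R=196: 196/255≈0.7686 > 0.04045 → ((0.7686+0.055)/1.055)^2.4 ≈ 0.55201
  G=26: 26/255≈0.1020 > 0.04045 → ((0.1020+0.055)/1.055)^2.4 ≈ 0.01033
  B=42: 42/255≈0.1647 > 0.04045 → ((0.1647+0.055)/1.055)^2.4 ≈ 0.02315
  L1 = 0.2126×0.55201 + 0.7152×0.01033 + 0.0722×0.02315 ≈ 0.12642
Color 2 (80,16,87):
  R=80: 80/255≈0.3137 > 0.04045 → ((0.3137+0.055)/1.055)^2.4 ≈ 0.08022
  G=16: 16/255≈0.0627 > 0.04045 → ((0.0627+0.055)/1.055)^2.4 ≈ 0.00518
  B=87: 87/255≈0.3412 > 0.04045 → ((0.3412+0.055)/1.055)^2.4 ≈ 0.09531
  L2 = 0.2126×0.08022 + 0.7152×0.00518 + 0.0722×0.09531 ≈ 0.02764
Lighter = 0.12642, Darker = 0.02764
Ratio = (L_lighter + 0.05) / (L_darker + 0.05)
Ratio = (0.12642 + 0.05) / (0.02764 + 0.05) = 0.17642 / 0.07764 ≈ 2.2722
Ratio ≈ 2.27:1


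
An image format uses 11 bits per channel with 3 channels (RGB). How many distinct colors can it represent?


Total bits = 11 bits/channel × 3 channels = 33 bits
Distinct colors = 2^33
= 8,589,934,592 colors


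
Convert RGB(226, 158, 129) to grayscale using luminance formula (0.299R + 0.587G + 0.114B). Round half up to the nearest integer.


Gray = 0.299×R + 0.587×G + 0.114×B
Gray = 0.299×226 + 0.587×158 + 0.114×129
Gray = 67.574 + 92.746 + 14.706
Gray = 175.026 → round half up → 175
Gray = 175


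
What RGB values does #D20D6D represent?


D2 → 210 (R)
0D → 13 (G)
6D → 109 (B)
= RGB(210, 13, 109)


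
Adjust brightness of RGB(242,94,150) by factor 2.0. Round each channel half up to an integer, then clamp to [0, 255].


Multiply each channel by 2.0, round half up, clamp to [0, 255]
R: 242×2.0 = 484 → clamp → 255
G: 94×2.0 = 188
B: 150×2.0 = 300 → clamp → 255
= RGB(255, 188, 255)


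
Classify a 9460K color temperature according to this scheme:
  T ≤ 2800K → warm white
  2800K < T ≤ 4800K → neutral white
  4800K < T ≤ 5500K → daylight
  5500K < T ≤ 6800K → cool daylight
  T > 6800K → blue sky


Temperature: 9460K
9460K > 6800K → blue sky
Classification: blue sky


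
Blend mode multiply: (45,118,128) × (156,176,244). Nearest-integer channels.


Multiply: C = A×B/255, rounded to nearest integer
R: 45×156/255 = 7020/255 ≈ 27.529 → 28
G: 118×176/255 = 20768/255 ≈ 81.443 → 81
B: 128×244/255 = 31232/255 ≈ 122.478 → 122
= RGB(28, 81, 122)


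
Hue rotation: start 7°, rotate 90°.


New hue = (H + rotation) mod 360
New hue = (7 + 90) mod 360
= 97 mod 360
= 97°


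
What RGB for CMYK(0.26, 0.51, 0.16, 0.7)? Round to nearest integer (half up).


R = 255 × (1-C) × (1-K) = 255 × 0.74 × 0.30 = 56.61 → 57
G = 255 × (1-M) × (1-K) = 255 × 0.49 × 0.30 = 37.485 → 37
B = 255 × (1-Y) × (1-K) = 255 × 0.84 × 0.30 = 64.26 → 64
= RGB(57, 37, 64)


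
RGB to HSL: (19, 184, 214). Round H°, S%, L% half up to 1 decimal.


Normalize: R'=19/255≈0.0745, G'=184/255≈0.7216, B'=214/255≈0.8392
Max=214/255, Min=19/255, Δ=Max-Min=195/255
L = (Max+Min)/2 = (214+19)/510 = 233/510 = 0.45686… → L = 45.7%
L ≤ 0.5 → S = Δ/(Max+Min) = 195/(214+19) = 195/233 = 0.83690… → S = 83.7%
(the 1/255 factors cancel in S and H, so raw channel differences can be used)
Max is B' → H = 60 × ((R-G)/Δ + 4) = 60 × ((19-184)/195 + 4)
  -165/195 + 4 = -0.8461… + 4 = 3.1538…
  H = 60 × 3.1538… = 189.230…° → H = 189.2°
= HSL(189.2°, 83.7%, 45.7%)


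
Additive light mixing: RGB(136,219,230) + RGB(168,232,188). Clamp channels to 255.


Additive: each channel = min(255, C₁+C₂)
R: 136+168 = 304 → 255
G: 219+232 = 451 → 255
B: 230+188 = 418 → 255
= RGB(255, 255, 255)


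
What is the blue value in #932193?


Color: #932193
R = 93 = 147
G = 21 = 33
B = 93 = 147
Blue = 147


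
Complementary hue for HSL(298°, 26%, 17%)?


Complement = opposite side of color wheel = hue + 180°
H' = (298 + 180) mod 360 = 118°
S and L unchanged.
= HSL(118°, 26%, 17%)


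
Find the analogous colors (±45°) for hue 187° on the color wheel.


Base hue: 187°
Left analog: (187 - 45) mod 360 = 142°
Right analog: (187 + 45) mod 360 = 232°
Analogous hues = 142° and 232°


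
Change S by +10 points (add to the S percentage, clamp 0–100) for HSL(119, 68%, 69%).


Original S = 68%
Adjustment = +10 percentage points
New S = 68 + (10) = 78
Clamp to [0, 100] → 78
= HSL(119°, 78%, 69%)


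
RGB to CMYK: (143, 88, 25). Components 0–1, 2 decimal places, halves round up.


R'=143/255≈0.5608, G'=88/255≈0.3451, B'=25/255≈0.0980
K = 1 - max(R',G',B') = 1 - 143/255 = 112/255 = 0.43921… → 0.44
(1-R'-K)/(1-K) simplifies to (max-R)/max with max = 143:
C = (143-143)/143 = 0/143 = 0 → 0.00
M = (143-88)/143 = 55/143 = 0.38461… → 0.38
Y = (143-25)/143 = 118/143 = 0.82517… → 0.83
= CMYK(0.00, 0.38, 0.83, 0.44)


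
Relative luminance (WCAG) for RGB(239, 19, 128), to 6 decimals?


Linearize each channel (sRGB transfer function): c = v/255; c_lin = c/12.92 if c ≤ 0.04045, else ((c+0.055)/1.055)^2.4
  R: 239/255 ≈ 0.937255 > 0.04045 → ((0.937255+0.055)/1.055)^2.4 ≈ 0.863157
  G: 19/255 ≈ 0.074510 > 0.04045 → ((0.074510+0.055)/1.055)^2.4 ≈ 0.006512
  B: 128/255 ≈ 0.501961 > 0.04045 → ((0.501961+0.055)/1.055)^2.4 ≈ 0.215861
R_lin = 0.863157, G_lin = 0.006512, B_lin = 0.215861
L = 0.2126×R + 0.7152×G + 0.0722×B
L = 0.2126×0.863157 + 0.7152×0.006512 + 0.0722×0.215861
L ≈ 0.203750


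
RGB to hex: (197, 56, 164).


R = 197 → C5 (hex)
G = 56 → 38 (hex)
B = 164 → A4 (hex)
Hex = #C538A4


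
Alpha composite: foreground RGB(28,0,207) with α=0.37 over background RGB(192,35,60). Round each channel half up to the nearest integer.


C = α×F + (1-α)×B, with 1-α = 0.63
R: 0.37×28 + 0.63×192 = 10.36 + 120.96 = 131.32 → 131
G: 0.37×0 + 0.63×35 = 0.00 + 22.05 = 22.05 → 22
B: 0.37×207 + 0.63×60 = 76.59 + 37.80 = 114.39 → 114
= RGB(131, 22, 114)


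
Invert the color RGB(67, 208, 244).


Invert: (255-R, 255-G, 255-B)
R: 255-67 = 188
G: 255-208 = 47
B: 255-244 = 11
= RGB(188, 47, 11)


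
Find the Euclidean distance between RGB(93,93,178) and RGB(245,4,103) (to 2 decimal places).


d = √[(R₁-R₂)² + (G₁-G₂)² + (B₁-B₂)²]
d = √[(93-245)² + (93-4)² + (178-103)²]
d = √[23104 + 7921 + 5625]
d = √36650
d ≈ 191.44


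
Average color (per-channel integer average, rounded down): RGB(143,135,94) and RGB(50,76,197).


Midpoint: each channel = ⌊(C₁+C₂)/2⌋
R: ⌊(143+50)/2⌋ = 96
G: ⌊(135+76)/2⌋ = 105
B: ⌊(94+197)/2⌋ = 145
= RGB(96, 105, 145)


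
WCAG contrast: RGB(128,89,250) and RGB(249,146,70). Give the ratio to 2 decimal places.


Linearize each sRGB channel c=v/255: c/12.92 if c ≤ 0.04045 else ((c+0.055)/1.055)^2.4
L = 0.2126×R_lin + 0.7152×G_lin + 0.0722×B_lin
Color 1 (128,89,250):
  R=128: 128/255≈0.5020 > 0.04045 → ((0.5020+0.055)/1.055)^2.4 ≈ 0.21586
  G=89: 89/255≈0.3490 > 0.04045 → ((0.3490+0.055)/1.055)^2.4 ≈ 0.09990
  B=250: 250/255≈0.9804 > 0.04045 → ((0.9804+0.055)/1.055)^2.4 ≈ 0.95597
  L1 = 0.2126×0.21586 + 0.7152×0.09990 + 0.0722×0.95597 ≈ 0.18636
Color 2 (249,146,70):
  R=249: 249/255≈0.9765 > 0.04045 → ((0.9765+0.055)/1.055)^2.4 ≈ 0.94731
  G=146: 146/255≈0.5725 > 0.04045 → ((0.5725+0.055)/1.055)^2.4 ≈ 0.28744
  B=70: 70/255≈0.2745 > 0.04045 → ((0.2745+0.055)/1.055)^2.4 ≈ 0.06125
  L2 = 0.2126×0.94731 + 0.7152×0.28744 + 0.0722×0.06125 ≈ 0.41140
Lighter = 0.41140, Darker = 0.18636
Ratio = (L_lighter + 0.05) / (L_darker + 0.05)
Ratio = (0.41140 + 0.05) / (0.18636 + 0.05) = 0.46140 / 0.23636 ≈ 1.9521
Ratio ≈ 1.95:1


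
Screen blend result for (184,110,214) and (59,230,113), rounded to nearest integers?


Screen: C = 255 - (255-A)×(255-B)/255, rounded to nearest integer
R: 255 - (255-184)×(255-59)/255 = 255 - 13916/255 ≈ 255 - 54.573 = 200.427 → 200
G: 255 - (255-110)×(255-230)/255 = 255 - 3625/255 ≈ 255 - 14.216 = 240.784 → 241
B: 255 - (255-214)×(255-113)/255 = 255 - 5822/255 ≈ 255 - 22.831 = 232.169 → 232
= RGB(200, 241, 232)


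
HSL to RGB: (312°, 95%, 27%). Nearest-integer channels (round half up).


H=312°, S=0.95, L=0.27
C = (1-|2L-1|)×S = (1-|-0.46|)×0.95 = 0.513
H' = H/60 = 312/60 ≈ 5.2000; X = C×(1-|H' mod 2 - 1|) = 0.4104
m = L - C/2 = 0.27 - 0.2565 = 0.0135
Sector ⌊H'⌋ = 5 → (R',G',B') = (0.513, 0.0, 0.4104)
RGB = ((R'+m)×255, (G'+m)×255, (B'+m)×255) = (134.2575, 3.4425, 108.0945)
Round half up → RGB(134, 3, 108)


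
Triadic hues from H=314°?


Triadic: equally spaced at 120° intervals
H1 = 314°
H2 = (314 + 120) mod 360 = 74°
H3 = (314 + 240) mod 360 = 194°
Triadic = 314°, 74°, 194°


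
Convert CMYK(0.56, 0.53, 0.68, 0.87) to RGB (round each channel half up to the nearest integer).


R = 255 × (1-C) × (1-K) = 255 × 0.44 × 0.13 = 14.586 → 15
G = 255 × (1-M) × (1-K) = 255 × 0.47 × 0.13 = 15.5805 → 16
B = 255 × (1-Y) × (1-K) = 255 × 0.32 × 0.13 = 10.608 → 11
= RGB(15, 16, 11)


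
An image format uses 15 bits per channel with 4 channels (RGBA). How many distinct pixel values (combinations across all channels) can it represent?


Total bits = 15 bits/channel × 4 channels = 60 bits
Distinct pixel values = 2^60
= 1,152,921,504,606,846,976 pixel values


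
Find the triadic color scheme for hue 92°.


Triadic: equally spaced at 120° intervals
H1 = 92°
H2 = (92 + 120) mod 360 = 212°
H3 = (92 + 240) mod 360 = 332°
Triadic = 92°, 212°, 332°


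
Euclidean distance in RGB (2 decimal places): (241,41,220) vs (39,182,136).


d = √[(R₁-R₂)² + (G₁-G₂)² + (B₁-B₂)²]
d = √[(241-39)² + (41-182)² + (220-136)²]
d = √[40804 + 19881 + 7056]
d = √67741
d ≈ 260.27


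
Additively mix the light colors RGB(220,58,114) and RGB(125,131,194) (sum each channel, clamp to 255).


Additive: each channel = min(255, C₁+C₂)
R: 220+125 = 345 → 255
G: 58+131 = 189 → 189
B: 114+194 = 308 → 255
= RGB(255, 189, 255)


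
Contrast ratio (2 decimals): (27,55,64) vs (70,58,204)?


Linearize each sRGB channel c=v/255: c/12.92 if c ≤ 0.04045 else ((c+0.055)/1.055)^2.4
L = 0.2126×R_lin + 0.7152×G_lin + 0.0722×B_lin
Color 1 (27,55,64):
  R=27: 27/255≈0.1059 > 0.04045 → ((0.1059+0.055)/1.055)^2.4 ≈ 0.01096
  G=55: 55/255≈0.2157 > 0.04045 → ((0.2157+0.055)/1.055)^2.4 ≈ 0.03820
  B=64: 64/255≈0.2510 > 0.04045 → ((0.2510+0.055)/1.055)^2.4 ≈ 0.05127
  L1 = 0.2126×0.01096 + 0.7152×0.03820 + 0.0722×0.05127 ≈ 0.03336
Color 2 (70,58,204):
  R=70: 70/255≈0.2745 > 0.04045 → ((0.2745+0.055)/1.055)^2.4 ≈ 0.06125
  G=58: 58/255≈0.2275 > 0.04045 → ((0.2275+0.055)/1.055)^2.4 ≈ 0.04231
  B=204: 204/255≈0.8000 > 0.04045 → ((0.8000+0.055)/1.055)^2.4 ≈ 0.60383
  L2 = 0.2126×0.06125 + 0.7152×0.04231 + 0.0722×0.60383 ≈ 0.08688
Lighter = 0.08688, Darker = 0.03336
Ratio = (L_lighter + 0.05) / (L_darker + 0.05)
Ratio = (0.08688 + 0.05) / (0.03336 + 0.05) = 0.13688 / 0.08336 ≈ 1.6421
Ratio ≈ 1.64:1


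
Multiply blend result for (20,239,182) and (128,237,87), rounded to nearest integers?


Multiply: C = A×B/255, rounded to nearest integer
R: 20×128/255 = 2560/255 ≈ 10.039 → 10
G: 239×237/255 = 56643/255 ≈ 222.129 → 222
B: 182×87/255 = 15834/255 ≈ 62.094 → 62
= RGB(10, 222, 62)


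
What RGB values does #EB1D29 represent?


EB → 235 (R)
1D → 29 (G)
29 → 41 (B)
= RGB(235, 29, 41)


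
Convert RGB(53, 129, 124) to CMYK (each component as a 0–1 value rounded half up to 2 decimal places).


R'=53/255≈0.2078, G'=129/255≈0.5059, B'=124/255≈0.4863
K = 1 - max(R',G',B') = 1 - 129/255 = 126/255 = 0.49411… → 0.49
(1-R'-K)/(1-K) simplifies to (max-R)/max with max = 129:
C = (129-53)/129 = 76/129 = 0.58914… → 0.59
M = (129-129)/129 = 0/129 = 0 → 0.00
Y = (129-124)/129 = 5/129 = 0.03875… → 0.04
= CMYK(0.59, 0.00, 0.04, 0.49)


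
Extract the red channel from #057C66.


Color: #057C66
R = 05 = 5
G = 7C = 124
B = 66 = 102
Red = 5


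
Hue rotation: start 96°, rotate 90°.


New hue = (H + rotation) mod 360
New hue = (96 + 90) mod 360
= 186 mod 360
= 186°


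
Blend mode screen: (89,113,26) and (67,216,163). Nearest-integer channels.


Screen: C = 255 - (255-A)×(255-B)/255, rounded to nearest integer
R: 255 - (255-89)×(255-67)/255 = 255 - 31208/255 ≈ 255 - 122.384 = 132.616 → 133
G: 255 - (255-113)×(255-216)/255 = 255 - 5538/255 ≈ 255 - 21.718 = 233.282 → 233
B: 255 - (255-26)×(255-163)/255 = 255 - 21068/255 ≈ 255 - 82.620 = 172.380 → 172
= RGB(133, 233, 172)


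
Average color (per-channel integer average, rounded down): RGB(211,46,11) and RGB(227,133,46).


Midpoint: each channel = ⌊(C₁+C₂)/2⌋
R: ⌊(211+227)/2⌋ = 219
G: ⌊(46+133)/2⌋ = 89
B: ⌊(11+46)/2⌋ = 28
= RGB(219, 89, 28)


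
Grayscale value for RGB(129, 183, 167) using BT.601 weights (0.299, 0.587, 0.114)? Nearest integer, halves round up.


Gray = 0.299×R + 0.587×G + 0.114×B
Gray = 0.299×129 + 0.587×183 + 0.114×167
Gray = 38.571 + 107.421 + 19.038
Gray = 165.030 → round half up → 165
Gray = 165


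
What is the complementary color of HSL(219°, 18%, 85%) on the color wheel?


Complement = opposite side of color wheel = hue + 180°
H' = (219 + 180) mod 360 = 39°
S and L unchanged.
= HSL(39°, 18%, 85%)


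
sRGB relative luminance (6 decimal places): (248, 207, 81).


Linearize each channel (sRGB transfer function): c = v/255; c_lin = c/12.92 if c ≤ 0.04045, else ((c+0.055)/1.055)^2.4
  R: 248/255 ≈ 0.972549 > 0.04045 → ((0.972549+0.055)/1.055)^2.4 ≈ 0.938686
  G: 207/255 ≈ 0.811765 > 0.04045 → ((0.811765+0.055)/1.055)^2.4 ≈ 0.623960
  B: 81/255 ≈ 0.317647 > 0.04045 → ((0.317647+0.055)/1.055)^2.4 ≈ 0.082283
R_lin = 0.938686, G_lin = 0.623960, B_lin = 0.082283
L = 0.2126×R + 0.7152×G + 0.0722×B
L = 0.2126×0.938686 + 0.7152×0.623960 + 0.0722×0.082283
L ≈ 0.651762


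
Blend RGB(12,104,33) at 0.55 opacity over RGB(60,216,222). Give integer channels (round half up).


C = α×F + (1-α)×B, with 1-α = 0.45
R: 0.55×12 + 0.45×60 = 6.60 + 27.00 = 33.60 → 34
G: 0.55×104 + 0.45×216 = 57.20 + 97.20 = 154.40 → 154
B: 0.55×33 + 0.45×222 = 18.15 + 99.90 = 118.05 → 118
= RGB(34, 154, 118)


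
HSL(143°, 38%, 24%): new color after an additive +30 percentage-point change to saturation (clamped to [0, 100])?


Original S = 38%
Adjustment = +30 percentage points
New S = 38 + (30) = 68
Clamp to [0, 100] → 68
= HSL(143°, 68%, 24%)


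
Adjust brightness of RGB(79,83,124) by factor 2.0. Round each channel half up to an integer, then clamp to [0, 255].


Multiply each channel by 2.0, round half up, clamp to [0, 255]
R: 79×2.0 = 158
G: 83×2.0 = 166
B: 124×2.0 = 248
= RGB(158, 166, 248)


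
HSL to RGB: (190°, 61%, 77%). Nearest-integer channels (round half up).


H=190°, S=0.61, L=0.77
C = (1-|2L-1|)×S = (1-|0.54|)×0.61 = 0.2806
H' = H/60 = 190/60 ≈ 3.1667; X = C×(1-|H' mod 2 - 1|) ≈ 0.2338
m = L - C/2 = 0.77 - 0.1403 = 0.6297
Sector ⌊H'⌋ = 3 → (R',G',B') = (0.0, ≈0.2338, 0.2806)
RGB = ((R'+m)×255, (G'+m)×255, (B'+m)×255) = (160.5735, 220.201, 232.1265)
Round half up → RGB(161, 220, 232)
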